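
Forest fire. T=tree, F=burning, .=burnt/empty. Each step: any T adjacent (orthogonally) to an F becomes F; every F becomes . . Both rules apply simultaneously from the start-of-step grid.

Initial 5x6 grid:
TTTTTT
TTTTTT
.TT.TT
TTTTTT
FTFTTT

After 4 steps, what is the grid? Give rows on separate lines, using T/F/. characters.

Step 1: 4 trees catch fire, 2 burn out
  TTTTTT
  TTTTTT
  .TT.TT
  FTFTTT
  .F.FTT
Step 2: 4 trees catch fire, 4 burn out
  TTTTTT
  TTTTTT
  .TF.TT
  .F.FTT
  ....FT
Step 3: 4 trees catch fire, 4 burn out
  TTTTTT
  TTFTTT
  .F..TT
  ....FT
  .....F
Step 4: 5 trees catch fire, 4 burn out
  TTFTTT
  TF.FTT
  ....FT
  .....F
  ......

TTFTTT
TF.FTT
....FT
.....F
......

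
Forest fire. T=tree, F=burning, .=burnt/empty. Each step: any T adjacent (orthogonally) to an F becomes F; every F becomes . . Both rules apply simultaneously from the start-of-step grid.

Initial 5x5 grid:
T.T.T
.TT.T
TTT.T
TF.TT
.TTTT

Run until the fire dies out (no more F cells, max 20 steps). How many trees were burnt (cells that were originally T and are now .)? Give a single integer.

Answer: 16

Derivation:
Step 1: +3 fires, +1 burnt (F count now 3)
Step 2: +4 fires, +3 burnt (F count now 4)
Step 3: +2 fires, +4 burnt (F count now 2)
Step 4: +3 fires, +2 burnt (F count now 3)
Step 5: +1 fires, +3 burnt (F count now 1)
Step 6: +1 fires, +1 burnt (F count now 1)
Step 7: +1 fires, +1 burnt (F count now 1)
Step 8: +1 fires, +1 burnt (F count now 1)
Step 9: +0 fires, +1 burnt (F count now 0)
Fire out after step 9
Initially T: 17, now '.': 24
Total burnt (originally-T cells now '.'): 16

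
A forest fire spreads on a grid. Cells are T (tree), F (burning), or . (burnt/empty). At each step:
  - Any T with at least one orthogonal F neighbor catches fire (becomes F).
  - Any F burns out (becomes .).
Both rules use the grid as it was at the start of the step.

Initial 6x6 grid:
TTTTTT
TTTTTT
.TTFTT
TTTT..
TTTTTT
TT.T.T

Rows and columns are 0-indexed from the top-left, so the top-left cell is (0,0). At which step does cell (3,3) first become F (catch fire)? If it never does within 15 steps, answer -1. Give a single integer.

Step 1: cell (3,3)='F' (+4 fires, +1 burnt)
  -> target ignites at step 1
Step 2: cell (3,3)='.' (+7 fires, +4 burnt)
Step 3: cell (3,3)='.' (+8 fires, +7 burnt)
Step 4: cell (3,3)='.' (+6 fires, +8 burnt)
Step 5: cell (3,3)='.' (+4 fires, +6 burnt)
Step 6: cell (3,3)='.' (+1 fires, +4 burnt)
Step 7: cell (3,3)='.' (+0 fires, +1 burnt)
  fire out at step 7

1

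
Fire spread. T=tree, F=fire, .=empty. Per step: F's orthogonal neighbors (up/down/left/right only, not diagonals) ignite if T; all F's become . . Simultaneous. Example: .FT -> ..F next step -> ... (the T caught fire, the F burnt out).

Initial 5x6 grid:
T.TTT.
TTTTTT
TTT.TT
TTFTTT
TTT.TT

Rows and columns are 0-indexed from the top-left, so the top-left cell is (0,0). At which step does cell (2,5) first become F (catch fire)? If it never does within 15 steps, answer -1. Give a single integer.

Step 1: cell (2,5)='T' (+4 fires, +1 burnt)
Step 2: cell (2,5)='T' (+5 fires, +4 burnt)
Step 3: cell (2,5)='T' (+8 fires, +5 burnt)
Step 4: cell (2,5)='F' (+5 fires, +8 burnt)
  -> target ignites at step 4
Step 5: cell (2,5)='.' (+3 fires, +5 burnt)
Step 6: cell (2,5)='.' (+0 fires, +3 burnt)
  fire out at step 6

4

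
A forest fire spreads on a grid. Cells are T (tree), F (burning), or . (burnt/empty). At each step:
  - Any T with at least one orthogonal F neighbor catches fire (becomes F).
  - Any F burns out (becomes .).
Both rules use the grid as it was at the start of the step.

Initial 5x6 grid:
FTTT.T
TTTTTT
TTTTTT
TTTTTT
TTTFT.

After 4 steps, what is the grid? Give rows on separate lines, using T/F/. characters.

Step 1: 5 trees catch fire, 2 burn out
  .FTT.T
  FTTTTT
  TTTTTT
  TTTFTT
  TTF.F.
Step 2: 7 trees catch fire, 5 burn out
  ..FT.T
  .FTTTT
  FTTFTT
  TTF.FT
  TF....
Step 3: 10 trees catch fire, 7 burn out
  ...F.T
  ..FFTT
  .FF.FT
  FF...F
  F.....
Step 4: 2 trees catch fire, 10 burn out
  .....T
  ....FT
  .....F
  ......
  ......

.....T
....FT
.....F
......
......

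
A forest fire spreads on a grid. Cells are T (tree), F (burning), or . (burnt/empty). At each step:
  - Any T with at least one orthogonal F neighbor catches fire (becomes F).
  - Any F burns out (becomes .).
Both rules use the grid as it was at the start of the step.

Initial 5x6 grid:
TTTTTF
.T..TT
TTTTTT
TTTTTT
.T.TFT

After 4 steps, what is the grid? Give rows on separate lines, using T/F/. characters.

Step 1: 5 trees catch fire, 2 burn out
  TTTTF.
  .T..TF
  TTTTTT
  TTTTFT
  .T.F.F
Step 2: 6 trees catch fire, 5 burn out
  TTTF..
  .T..F.
  TTTTFF
  TTTF.F
  .T....
Step 3: 3 trees catch fire, 6 burn out
  TTF...
  .T....
  TTTF..
  TTF...
  .T....
Step 4: 3 trees catch fire, 3 burn out
  TF....
  .T....
  TTF...
  TF....
  .T....

TF....
.T....
TTF...
TF....
.T....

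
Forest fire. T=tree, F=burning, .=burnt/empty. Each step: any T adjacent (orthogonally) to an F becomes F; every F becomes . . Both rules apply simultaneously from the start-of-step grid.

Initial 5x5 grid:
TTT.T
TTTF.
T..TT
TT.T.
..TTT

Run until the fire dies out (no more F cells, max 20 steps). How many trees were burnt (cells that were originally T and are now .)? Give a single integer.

Step 1: +2 fires, +1 burnt (F count now 2)
Step 2: +4 fires, +2 burnt (F count now 4)
Step 3: +3 fires, +4 burnt (F count now 3)
Step 4: +4 fires, +3 burnt (F count now 4)
Step 5: +1 fires, +4 burnt (F count now 1)
Step 6: +1 fires, +1 burnt (F count now 1)
Step 7: +0 fires, +1 burnt (F count now 0)
Fire out after step 7
Initially T: 16, now '.': 24
Total burnt (originally-T cells now '.'): 15

Answer: 15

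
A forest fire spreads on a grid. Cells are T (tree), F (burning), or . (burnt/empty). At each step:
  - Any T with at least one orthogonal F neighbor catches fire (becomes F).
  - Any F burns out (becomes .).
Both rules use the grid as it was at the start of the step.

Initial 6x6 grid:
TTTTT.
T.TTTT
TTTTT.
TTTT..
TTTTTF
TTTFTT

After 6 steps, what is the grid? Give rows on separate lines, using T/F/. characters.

Step 1: 5 trees catch fire, 2 burn out
  TTTTT.
  T.TTTT
  TTTTT.
  TTTT..
  TTTFF.
  TTF.FF
Step 2: 3 trees catch fire, 5 burn out
  TTTTT.
  T.TTTT
  TTTTT.
  TTTF..
  TTF...
  TF....
Step 3: 4 trees catch fire, 3 burn out
  TTTTT.
  T.TTTT
  TTTFT.
  TTF...
  TF....
  F.....
Step 4: 5 trees catch fire, 4 burn out
  TTTTT.
  T.TFTT
  TTF.F.
  TF....
  F.....
  ......
Step 5: 5 trees catch fire, 5 burn out
  TTTFT.
  T.F.FT
  TF....
  F.....
  ......
  ......
Step 6: 4 trees catch fire, 5 burn out
  TTF.F.
  T....F
  F.....
  ......
  ......
  ......

TTF.F.
T....F
F.....
......
......
......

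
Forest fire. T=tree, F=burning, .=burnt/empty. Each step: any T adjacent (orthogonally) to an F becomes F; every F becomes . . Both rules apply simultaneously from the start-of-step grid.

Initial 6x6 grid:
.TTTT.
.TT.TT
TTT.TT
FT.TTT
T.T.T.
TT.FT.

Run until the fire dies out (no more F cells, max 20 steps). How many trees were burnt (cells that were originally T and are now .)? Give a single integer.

Step 1: +4 fires, +2 burnt (F count now 4)
Step 2: +3 fires, +4 burnt (F count now 3)
Step 3: +4 fires, +3 burnt (F count now 4)
Step 4: +5 fires, +4 burnt (F count now 5)
Step 5: +3 fires, +5 burnt (F count now 3)
Step 6: +3 fires, +3 burnt (F count now 3)
Step 7: +0 fires, +3 burnt (F count now 0)
Fire out after step 7
Initially T: 23, now '.': 35
Total burnt (originally-T cells now '.'): 22

Answer: 22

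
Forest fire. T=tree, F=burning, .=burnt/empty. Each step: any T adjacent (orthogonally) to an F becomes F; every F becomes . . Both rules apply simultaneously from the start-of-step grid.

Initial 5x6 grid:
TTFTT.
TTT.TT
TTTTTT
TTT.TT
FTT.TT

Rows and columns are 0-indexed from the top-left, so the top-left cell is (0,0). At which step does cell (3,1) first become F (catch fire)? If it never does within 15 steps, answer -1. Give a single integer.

Step 1: cell (3,1)='T' (+5 fires, +2 burnt)
Step 2: cell (3,1)='F' (+7 fires, +5 burnt)
  -> target ignites at step 2
Step 3: cell (3,1)='.' (+5 fires, +7 burnt)
Step 4: cell (3,1)='.' (+2 fires, +5 burnt)
Step 5: cell (3,1)='.' (+2 fires, +2 burnt)
Step 6: cell (3,1)='.' (+2 fires, +2 burnt)
Step 7: cell (3,1)='.' (+1 fires, +2 burnt)
Step 8: cell (3,1)='.' (+0 fires, +1 burnt)
  fire out at step 8

2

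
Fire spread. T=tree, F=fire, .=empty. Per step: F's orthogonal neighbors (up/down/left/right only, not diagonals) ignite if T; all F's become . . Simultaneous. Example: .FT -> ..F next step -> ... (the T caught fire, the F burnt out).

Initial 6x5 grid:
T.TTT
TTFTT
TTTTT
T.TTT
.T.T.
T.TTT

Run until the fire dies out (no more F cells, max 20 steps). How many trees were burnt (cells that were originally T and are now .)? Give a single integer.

Answer: 21

Derivation:
Step 1: +4 fires, +1 burnt (F count now 4)
Step 2: +6 fires, +4 burnt (F count now 6)
Step 3: +5 fires, +6 burnt (F count now 5)
Step 4: +3 fires, +5 burnt (F count now 3)
Step 5: +1 fires, +3 burnt (F count now 1)
Step 6: +2 fires, +1 burnt (F count now 2)
Step 7: +0 fires, +2 burnt (F count now 0)
Fire out after step 7
Initially T: 23, now '.': 28
Total burnt (originally-T cells now '.'): 21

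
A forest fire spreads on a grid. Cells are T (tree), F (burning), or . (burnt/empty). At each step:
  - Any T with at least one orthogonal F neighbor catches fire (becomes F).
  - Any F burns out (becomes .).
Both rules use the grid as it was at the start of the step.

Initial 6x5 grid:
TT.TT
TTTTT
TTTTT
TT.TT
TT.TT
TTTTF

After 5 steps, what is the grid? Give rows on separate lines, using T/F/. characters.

Step 1: 2 trees catch fire, 1 burn out
  TT.TT
  TTTTT
  TTTTT
  TT.TT
  TT.TF
  TTTF.
Step 2: 3 trees catch fire, 2 burn out
  TT.TT
  TTTTT
  TTTTT
  TT.TF
  TT.F.
  TTF..
Step 3: 3 trees catch fire, 3 burn out
  TT.TT
  TTTTT
  TTTTF
  TT.F.
  TT...
  TF...
Step 4: 4 trees catch fire, 3 burn out
  TT.TT
  TTTTF
  TTTF.
  TT...
  TF...
  F....
Step 5: 5 trees catch fire, 4 burn out
  TT.TF
  TTTF.
  TTF..
  TF...
  F....
  .....

TT.TF
TTTF.
TTF..
TF...
F....
.....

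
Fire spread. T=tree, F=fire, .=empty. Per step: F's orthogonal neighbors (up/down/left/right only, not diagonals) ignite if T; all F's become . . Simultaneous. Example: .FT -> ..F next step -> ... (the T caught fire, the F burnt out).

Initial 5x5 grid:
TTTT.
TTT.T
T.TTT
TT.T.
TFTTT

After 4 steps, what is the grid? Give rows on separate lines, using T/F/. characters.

Step 1: 3 trees catch fire, 1 burn out
  TTTT.
  TTT.T
  T.TTT
  TF.T.
  F.FTT
Step 2: 2 trees catch fire, 3 burn out
  TTTT.
  TTT.T
  T.TTT
  F..T.
  ...FT
Step 3: 3 trees catch fire, 2 burn out
  TTTT.
  TTT.T
  F.TTT
  ...F.
  ....F
Step 4: 2 trees catch fire, 3 burn out
  TTTT.
  FTT.T
  ..TFT
  .....
  .....

TTTT.
FTT.T
..TFT
.....
.....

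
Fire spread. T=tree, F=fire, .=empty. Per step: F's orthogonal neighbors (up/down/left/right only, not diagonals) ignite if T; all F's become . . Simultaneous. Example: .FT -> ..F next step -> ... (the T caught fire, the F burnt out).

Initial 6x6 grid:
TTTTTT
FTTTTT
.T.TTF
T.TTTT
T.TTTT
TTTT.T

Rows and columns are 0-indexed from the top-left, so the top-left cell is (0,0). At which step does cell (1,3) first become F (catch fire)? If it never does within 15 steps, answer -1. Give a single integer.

Step 1: cell (1,3)='T' (+5 fires, +2 burnt)
Step 2: cell (1,3)='T' (+8 fires, +5 burnt)
Step 3: cell (1,3)='F' (+6 fires, +8 burnt)
  -> target ignites at step 3
Step 4: cell (1,3)='.' (+3 fires, +6 burnt)
Step 5: cell (1,3)='.' (+2 fires, +3 burnt)
Step 6: cell (1,3)='.' (+1 fires, +2 burnt)
Step 7: cell (1,3)='.' (+1 fires, +1 burnt)
Step 8: cell (1,3)='.' (+1 fires, +1 burnt)
Step 9: cell (1,3)='.' (+1 fires, +1 burnt)
Step 10: cell (1,3)='.' (+1 fires, +1 burnt)
Step 11: cell (1,3)='.' (+0 fires, +1 burnt)
  fire out at step 11

3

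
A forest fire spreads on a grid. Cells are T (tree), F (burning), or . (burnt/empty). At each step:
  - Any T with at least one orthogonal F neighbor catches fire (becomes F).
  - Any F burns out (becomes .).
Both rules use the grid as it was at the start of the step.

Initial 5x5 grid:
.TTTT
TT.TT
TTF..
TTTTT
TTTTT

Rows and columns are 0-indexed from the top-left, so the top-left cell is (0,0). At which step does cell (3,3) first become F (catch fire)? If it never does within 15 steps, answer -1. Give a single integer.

Step 1: cell (3,3)='T' (+2 fires, +1 burnt)
Step 2: cell (3,3)='F' (+5 fires, +2 burnt)
  -> target ignites at step 2
Step 3: cell (3,3)='.' (+6 fires, +5 burnt)
Step 4: cell (3,3)='.' (+3 fires, +6 burnt)
Step 5: cell (3,3)='.' (+1 fires, +3 burnt)
Step 6: cell (3,3)='.' (+2 fires, +1 burnt)
Step 7: cell (3,3)='.' (+1 fires, +2 burnt)
Step 8: cell (3,3)='.' (+0 fires, +1 burnt)
  fire out at step 8

2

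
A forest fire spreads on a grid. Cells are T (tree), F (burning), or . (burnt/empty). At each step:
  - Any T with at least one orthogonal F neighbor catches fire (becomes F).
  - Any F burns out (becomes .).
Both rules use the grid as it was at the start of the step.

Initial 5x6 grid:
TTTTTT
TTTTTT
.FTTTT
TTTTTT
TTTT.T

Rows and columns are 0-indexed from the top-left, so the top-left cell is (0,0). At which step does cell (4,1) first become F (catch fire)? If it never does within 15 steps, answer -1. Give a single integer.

Step 1: cell (4,1)='T' (+3 fires, +1 burnt)
Step 2: cell (4,1)='F' (+7 fires, +3 burnt)
  -> target ignites at step 2
Step 3: cell (4,1)='.' (+7 fires, +7 burnt)
Step 4: cell (4,1)='.' (+5 fires, +7 burnt)
Step 5: cell (4,1)='.' (+3 fires, +5 burnt)
Step 6: cell (4,1)='.' (+2 fires, +3 burnt)
Step 7: cell (4,1)='.' (+0 fires, +2 burnt)
  fire out at step 7

2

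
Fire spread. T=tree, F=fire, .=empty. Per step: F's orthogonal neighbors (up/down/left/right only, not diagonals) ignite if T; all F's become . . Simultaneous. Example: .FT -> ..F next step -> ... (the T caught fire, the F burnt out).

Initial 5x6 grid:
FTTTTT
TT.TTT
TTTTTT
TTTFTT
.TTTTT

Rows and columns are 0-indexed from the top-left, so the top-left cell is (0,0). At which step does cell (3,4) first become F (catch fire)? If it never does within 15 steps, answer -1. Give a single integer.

Step 1: cell (3,4)='F' (+6 fires, +2 burnt)
  -> target ignites at step 1
Step 2: cell (3,4)='.' (+10 fires, +6 burnt)
Step 3: cell (3,4)='.' (+7 fires, +10 burnt)
Step 4: cell (3,4)='.' (+2 fires, +7 burnt)
Step 5: cell (3,4)='.' (+1 fires, +2 burnt)
Step 6: cell (3,4)='.' (+0 fires, +1 burnt)
  fire out at step 6

1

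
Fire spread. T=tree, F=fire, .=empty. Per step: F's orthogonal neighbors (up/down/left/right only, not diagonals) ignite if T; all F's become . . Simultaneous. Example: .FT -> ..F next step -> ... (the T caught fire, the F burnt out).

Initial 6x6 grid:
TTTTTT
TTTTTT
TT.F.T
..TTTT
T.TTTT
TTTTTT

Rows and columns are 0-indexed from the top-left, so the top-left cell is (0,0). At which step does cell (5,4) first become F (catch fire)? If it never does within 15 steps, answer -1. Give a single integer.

Step 1: cell (5,4)='T' (+2 fires, +1 burnt)
Step 2: cell (5,4)='T' (+6 fires, +2 burnt)
Step 3: cell (5,4)='T' (+8 fires, +6 burnt)
Step 4: cell (5,4)='F' (+8 fires, +8 burnt)
  -> target ignites at step 4
Step 5: cell (5,4)='.' (+4 fires, +8 burnt)
Step 6: cell (5,4)='.' (+1 fires, +4 burnt)
Step 7: cell (5,4)='.' (+1 fires, +1 burnt)
Step 8: cell (5,4)='.' (+0 fires, +1 burnt)
  fire out at step 8

4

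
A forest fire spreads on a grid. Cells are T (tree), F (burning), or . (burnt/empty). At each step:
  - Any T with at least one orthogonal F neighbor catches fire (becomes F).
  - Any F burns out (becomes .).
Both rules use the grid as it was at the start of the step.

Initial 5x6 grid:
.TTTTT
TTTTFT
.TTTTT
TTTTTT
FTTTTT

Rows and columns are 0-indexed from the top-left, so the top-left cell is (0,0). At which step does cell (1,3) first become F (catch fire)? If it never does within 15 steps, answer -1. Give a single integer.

Step 1: cell (1,3)='F' (+6 fires, +2 burnt)
  -> target ignites at step 1
Step 2: cell (1,3)='.' (+8 fires, +6 burnt)
Step 3: cell (1,3)='.' (+9 fires, +8 burnt)
Step 4: cell (1,3)='.' (+3 fires, +9 burnt)
Step 5: cell (1,3)='.' (+0 fires, +3 burnt)
  fire out at step 5

1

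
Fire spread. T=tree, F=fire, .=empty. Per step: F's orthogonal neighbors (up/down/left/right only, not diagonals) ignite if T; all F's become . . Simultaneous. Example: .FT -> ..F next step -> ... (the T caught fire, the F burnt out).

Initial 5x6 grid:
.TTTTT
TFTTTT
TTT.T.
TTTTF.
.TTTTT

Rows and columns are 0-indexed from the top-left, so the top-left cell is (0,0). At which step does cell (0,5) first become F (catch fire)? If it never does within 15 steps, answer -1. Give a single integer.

Step 1: cell (0,5)='T' (+7 fires, +2 burnt)
Step 2: cell (0,5)='T' (+9 fires, +7 burnt)
Step 3: cell (0,5)='T' (+6 fires, +9 burnt)
Step 4: cell (0,5)='F' (+1 fires, +6 burnt)
  -> target ignites at step 4
Step 5: cell (0,5)='.' (+0 fires, +1 burnt)
  fire out at step 5

4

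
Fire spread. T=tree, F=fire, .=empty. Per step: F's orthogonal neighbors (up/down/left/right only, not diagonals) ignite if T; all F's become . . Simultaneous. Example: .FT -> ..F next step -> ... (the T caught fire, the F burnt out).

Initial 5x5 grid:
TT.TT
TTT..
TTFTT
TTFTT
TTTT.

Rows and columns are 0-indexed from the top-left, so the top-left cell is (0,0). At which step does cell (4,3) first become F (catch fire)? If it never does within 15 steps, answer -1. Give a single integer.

Step 1: cell (4,3)='T' (+6 fires, +2 burnt)
Step 2: cell (4,3)='F' (+7 fires, +6 burnt)
  -> target ignites at step 2
Step 3: cell (4,3)='.' (+3 fires, +7 burnt)
Step 4: cell (4,3)='.' (+1 fires, +3 burnt)
Step 5: cell (4,3)='.' (+0 fires, +1 burnt)
  fire out at step 5

2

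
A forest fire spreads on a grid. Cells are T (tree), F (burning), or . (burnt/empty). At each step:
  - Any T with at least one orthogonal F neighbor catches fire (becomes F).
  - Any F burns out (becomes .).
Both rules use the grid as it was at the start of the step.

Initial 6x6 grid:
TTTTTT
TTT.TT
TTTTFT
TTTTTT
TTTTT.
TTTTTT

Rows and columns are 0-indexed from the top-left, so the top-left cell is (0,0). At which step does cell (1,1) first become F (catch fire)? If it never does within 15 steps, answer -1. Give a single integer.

Step 1: cell (1,1)='T' (+4 fires, +1 burnt)
Step 2: cell (1,1)='T' (+6 fires, +4 burnt)
Step 3: cell (1,1)='T' (+7 fires, +6 burnt)
Step 4: cell (1,1)='F' (+7 fires, +7 burnt)
  -> target ignites at step 4
Step 5: cell (1,1)='.' (+5 fires, +7 burnt)
Step 6: cell (1,1)='.' (+3 fires, +5 burnt)
Step 7: cell (1,1)='.' (+1 fires, +3 burnt)
Step 8: cell (1,1)='.' (+0 fires, +1 burnt)
  fire out at step 8

4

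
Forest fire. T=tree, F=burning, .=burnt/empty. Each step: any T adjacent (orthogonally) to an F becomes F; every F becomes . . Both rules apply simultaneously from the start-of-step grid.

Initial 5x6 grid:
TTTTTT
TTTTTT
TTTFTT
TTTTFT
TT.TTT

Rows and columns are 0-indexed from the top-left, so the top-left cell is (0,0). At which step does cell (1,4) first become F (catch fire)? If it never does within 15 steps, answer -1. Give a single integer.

Step 1: cell (1,4)='T' (+6 fires, +2 burnt)
Step 2: cell (1,4)='F' (+8 fires, +6 burnt)
  -> target ignites at step 2
Step 3: cell (1,4)='.' (+6 fires, +8 burnt)
Step 4: cell (1,4)='.' (+5 fires, +6 burnt)
Step 5: cell (1,4)='.' (+2 fires, +5 burnt)
Step 6: cell (1,4)='.' (+0 fires, +2 burnt)
  fire out at step 6

2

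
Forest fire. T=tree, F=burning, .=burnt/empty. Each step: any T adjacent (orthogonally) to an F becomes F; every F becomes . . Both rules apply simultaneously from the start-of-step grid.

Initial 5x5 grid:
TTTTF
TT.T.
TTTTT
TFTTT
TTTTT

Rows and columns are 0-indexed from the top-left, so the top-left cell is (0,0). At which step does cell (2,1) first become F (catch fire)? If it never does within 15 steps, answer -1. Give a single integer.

Step 1: cell (2,1)='F' (+5 fires, +2 burnt)
  -> target ignites at step 1
Step 2: cell (2,1)='.' (+8 fires, +5 burnt)
Step 3: cell (2,1)='.' (+5 fires, +8 burnt)
Step 4: cell (2,1)='.' (+3 fires, +5 burnt)
Step 5: cell (2,1)='.' (+0 fires, +3 burnt)
  fire out at step 5

1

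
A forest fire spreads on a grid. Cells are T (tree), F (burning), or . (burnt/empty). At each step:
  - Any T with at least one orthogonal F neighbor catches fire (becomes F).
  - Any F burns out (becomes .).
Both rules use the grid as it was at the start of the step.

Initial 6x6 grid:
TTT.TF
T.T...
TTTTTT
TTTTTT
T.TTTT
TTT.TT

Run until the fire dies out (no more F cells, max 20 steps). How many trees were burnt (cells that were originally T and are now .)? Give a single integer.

Step 1: +1 fires, +1 burnt (F count now 1)
Step 2: +0 fires, +1 burnt (F count now 0)
Fire out after step 2
Initially T: 28, now '.': 9
Total burnt (originally-T cells now '.'): 1

Answer: 1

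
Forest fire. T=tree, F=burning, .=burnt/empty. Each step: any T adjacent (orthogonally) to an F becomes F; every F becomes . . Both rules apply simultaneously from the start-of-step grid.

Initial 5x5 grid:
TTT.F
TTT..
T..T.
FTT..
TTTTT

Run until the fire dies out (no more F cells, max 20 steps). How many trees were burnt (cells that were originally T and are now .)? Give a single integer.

Step 1: +3 fires, +2 burnt (F count now 3)
Step 2: +3 fires, +3 burnt (F count now 3)
Step 3: +3 fires, +3 burnt (F count now 3)
Step 4: +3 fires, +3 burnt (F count now 3)
Step 5: +2 fires, +3 burnt (F count now 2)
Step 6: +0 fires, +2 burnt (F count now 0)
Fire out after step 6
Initially T: 15, now '.': 24
Total burnt (originally-T cells now '.'): 14

Answer: 14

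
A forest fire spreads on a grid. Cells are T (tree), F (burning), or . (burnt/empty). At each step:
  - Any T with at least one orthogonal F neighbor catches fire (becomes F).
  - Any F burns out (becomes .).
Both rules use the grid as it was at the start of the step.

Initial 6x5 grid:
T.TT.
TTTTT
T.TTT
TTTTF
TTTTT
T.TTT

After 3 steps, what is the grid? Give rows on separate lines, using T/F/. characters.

Step 1: 3 trees catch fire, 1 burn out
  T.TT.
  TTTTT
  T.TTF
  TTTF.
  TTTTF
  T.TTT
Step 2: 5 trees catch fire, 3 burn out
  T.TT.
  TTTTF
  T.TF.
  TTF..
  TTTF.
  T.TTF
Step 3: 5 trees catch fire, 5 burn out
  T.TT.
  TTTF.
  T.F..
  TF...
  TTF..
  T.TF.

T.TT.
TTTF.
T.F..
TF...
TTF..
T.TF.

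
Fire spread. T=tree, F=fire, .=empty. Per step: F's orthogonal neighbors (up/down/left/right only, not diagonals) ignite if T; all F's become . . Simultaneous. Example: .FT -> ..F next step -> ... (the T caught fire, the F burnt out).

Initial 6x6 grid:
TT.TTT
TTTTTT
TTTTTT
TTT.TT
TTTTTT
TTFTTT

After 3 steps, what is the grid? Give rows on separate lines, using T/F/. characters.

Step 1: 3 trees catch fire, 1 burn out
  TT.TTT
  TTTTTT
  TTTTTT
  TTT.TT
  TTFTTT
  TF.FTT
Step 2: 5 trees catch fire, 3 burn out
  TT.TTT
  TTTTTT
  TTTTTT
  TTF.TT
  TF.FTT
  F...FT
Step 3: 5 trees catch fire, 5 burn out
  TT.TTT
  TTTTTT
  TTFTTT
  TF..TT
  F...FT
  .....F

TT.TTT
TTTTTT
TTFTTT
TF..TT
F...FT
.....F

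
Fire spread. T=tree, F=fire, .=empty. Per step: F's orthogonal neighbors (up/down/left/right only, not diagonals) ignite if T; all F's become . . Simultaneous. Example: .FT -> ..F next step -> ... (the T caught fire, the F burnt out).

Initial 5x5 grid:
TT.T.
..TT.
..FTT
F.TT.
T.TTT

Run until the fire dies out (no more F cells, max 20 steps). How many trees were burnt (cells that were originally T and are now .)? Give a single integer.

Answer: 11

Derivation:
Step 1: +4 fires, +2 burnt (F count now 4)
Step 2: +4 fires, +4 burnt (F count now 4)
Step 3: +2 fires, +4 burnt (F count now 2)
Step 4: +1 fires, +2 burnt (F count now 1)
Step 5: +0 fires, +1 burnt (F count now 0)
Fire out after step 5
Initially T: 13, now '.': 23
Total burnt (originally-T cells now '.'): 11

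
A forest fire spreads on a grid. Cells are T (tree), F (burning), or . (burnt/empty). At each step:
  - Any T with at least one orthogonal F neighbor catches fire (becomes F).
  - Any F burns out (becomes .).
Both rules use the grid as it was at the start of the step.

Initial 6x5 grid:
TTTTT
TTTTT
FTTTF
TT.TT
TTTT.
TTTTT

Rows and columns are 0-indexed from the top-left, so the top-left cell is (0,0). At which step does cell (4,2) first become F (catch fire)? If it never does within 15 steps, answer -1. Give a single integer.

Step 1: cell (4,2)='T' (+6 fires, +2 burnt)
Step 2: cell (4,2)='T' (+8 fires, +6 burnt)
Step 3: cell (4,2)='T' (+6 fires, +8 burnt)
Step 4: cell (4,2)='F' (+4 fires, +6 burnt)
  -> target ignites at step 4
Step 5: cell (4,2)='.' (+2 fires, +4 burnt)
Step 6: cell (4,2)='.' (+0 fires, +2 burnt)
  fire out at step 6

4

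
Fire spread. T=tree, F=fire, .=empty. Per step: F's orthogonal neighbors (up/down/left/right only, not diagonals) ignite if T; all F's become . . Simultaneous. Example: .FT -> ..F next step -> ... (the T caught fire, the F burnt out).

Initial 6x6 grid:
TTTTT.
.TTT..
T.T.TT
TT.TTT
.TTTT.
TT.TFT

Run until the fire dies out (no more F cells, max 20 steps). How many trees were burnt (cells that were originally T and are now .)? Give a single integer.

Answer: 16

Derivation:
Step 1: +3 fires, +1 burnt (F count now 3)
Step 2: +2 fires, +3 burnt (F count now 2)
Step 3: +4 fires, +2 burnt (F count now 4)
Step 4: +2 fires, +4 burnt (F count now 2)
Step 5: +2 fires, +2 burnt (F count now 2)
Step 6: +2 fires, +2 burnt (F count now 2)
Step 7: +1 fires, +2 burnt (F count now 1)
Step 8: +0 fires, +1 burnt (F count now 0)
Fire out after step 8
Initially T: 25, now '.': 27
Total burnt (originally-T cells now '.'): 16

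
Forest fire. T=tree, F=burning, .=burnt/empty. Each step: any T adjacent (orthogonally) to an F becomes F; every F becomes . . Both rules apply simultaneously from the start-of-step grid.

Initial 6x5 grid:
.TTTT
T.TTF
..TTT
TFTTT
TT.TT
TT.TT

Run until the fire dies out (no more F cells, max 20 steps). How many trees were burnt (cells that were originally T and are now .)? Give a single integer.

Answer: 21

Derivation:
Step 1: +6 fires, +2 burnt (F count now 6)
Step 2: +8 fires, +6 burnt (F count now 8)
Step 3: +4 fires, +8 burnt (F count now 4)
Step 4: +3 fires, +4 burnt (F count now 3)
Step 5: +0 fires, +3 burnt (F count now 0)
Fire out after step 5
Initially T: 22, now '.': 29
Total burnt (originally-T cells now '.'): 21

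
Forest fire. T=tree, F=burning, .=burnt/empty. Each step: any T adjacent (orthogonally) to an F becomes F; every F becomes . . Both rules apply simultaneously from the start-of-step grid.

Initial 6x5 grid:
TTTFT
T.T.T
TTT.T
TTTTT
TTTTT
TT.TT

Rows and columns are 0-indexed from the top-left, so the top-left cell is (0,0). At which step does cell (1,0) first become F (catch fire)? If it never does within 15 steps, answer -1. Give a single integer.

Step 1: cell (1,0)='T' (+2 fires, +1 burnt)
Step 2: cell (1,0)='T' (+3 fires, +2 burnt)
Step 3: cell (1,0)='T' (+3 fires, +3 burnt)
Step 4: cell (1,0)='F' (+4 fires, +3 burnt)
  -> target ignites at step 4
Step 5: cell (1,0)='.' (+5 fires, +4 burnt)
Step 6: cell (1,0)='.' (+4 fires, +5 burnt)
Step 7: cell (1,0)='.' (+3 fires, +4 burnt)
Step 8: cell (1,0)='.' (+1 fires, +3 burnt)
Step 9: cell (1,0)='.' (+0 fires, +1 burnt)
  fire out at step 9

4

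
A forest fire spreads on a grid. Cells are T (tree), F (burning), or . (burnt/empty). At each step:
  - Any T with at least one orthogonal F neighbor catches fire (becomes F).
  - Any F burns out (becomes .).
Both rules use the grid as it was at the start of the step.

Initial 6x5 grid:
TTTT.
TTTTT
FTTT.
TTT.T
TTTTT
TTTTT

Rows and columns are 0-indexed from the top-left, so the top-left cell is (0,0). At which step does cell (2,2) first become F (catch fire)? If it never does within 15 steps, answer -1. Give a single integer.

Step 1: cell (2,2)='T' (+3 fires, +1 burnt)
Step 2: cell (2,2)='F' (+5 fires, +3 burnt)
  -> target ignites at step 2
Step 3: cell (2,2)='.' (+6 fires, +5 burnt)
Step 4: cell (2,2)='.' (+4 fires, +6 burnt)
Step 5: cell (2,2)='.' (+4 fires, +4 burnt)
Step 6: cell (2,2)='.' (+2 fires, +4 burnt)
Step 7: cell (2,2)='.' (+2 fires, +2 burnt)
Step 8: cell (2,2)='.' (+0 fires, +2 burnt)
  fire out at step 8

2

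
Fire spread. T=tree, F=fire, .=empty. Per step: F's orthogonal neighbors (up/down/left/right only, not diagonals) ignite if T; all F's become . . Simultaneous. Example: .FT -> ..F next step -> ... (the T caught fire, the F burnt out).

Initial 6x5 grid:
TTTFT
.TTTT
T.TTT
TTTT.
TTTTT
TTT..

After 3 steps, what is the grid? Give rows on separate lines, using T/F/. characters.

Step 1: 3 trees catch fire, 1 burn out
  TTF.F
  .TTFT
  T.TTT
  TTTT.
  TTTTT
  TTT..
Step 2: 4 trees catch fire, 3 burn out
  TF...
  .TF.F
  T.TFT
  TTTT.
  TTTTT
  TTT..
Step 3: 5 trees catch fire, 4 burn out
  F....
  .F...
  T.F.F
  TTTF.
  TTTTT
  TTT..

F....
.F...
T.F.F
TTTF.
TTTTT
TTT..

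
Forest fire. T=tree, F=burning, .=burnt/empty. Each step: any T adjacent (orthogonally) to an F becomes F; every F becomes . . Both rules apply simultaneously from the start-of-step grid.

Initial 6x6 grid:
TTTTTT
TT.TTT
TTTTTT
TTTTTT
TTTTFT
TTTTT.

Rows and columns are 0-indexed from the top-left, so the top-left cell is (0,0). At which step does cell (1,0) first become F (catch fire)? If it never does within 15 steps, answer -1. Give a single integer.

Step 1: cell (1,0)='T' (+4 fires, +1 burnt)
Step 2: cell (1,0)='T' (+5 fires, +4 burnt)
Step 3: cell (1,0)='T' (+6 fires, +5 burnt)
Step 4: cell (1,0)='T' (+7 fires, +6 burnt)
Step 5: cell (1,0)='T' (+5 fires, +7 burnt)
Step 6: cell (1,0)='T' (+3 fires, +5 burnt)
Step 7: cell (1,0)='F' (+2 fires, +3 burnt)
  -> target ignites at step 7
Step 8: cell (1,0)='.' (+1 fires, +2 burnt)
Step 9: cell (1,0)='.' (+0 fires, +1 burnt)
  fire out at step 9

7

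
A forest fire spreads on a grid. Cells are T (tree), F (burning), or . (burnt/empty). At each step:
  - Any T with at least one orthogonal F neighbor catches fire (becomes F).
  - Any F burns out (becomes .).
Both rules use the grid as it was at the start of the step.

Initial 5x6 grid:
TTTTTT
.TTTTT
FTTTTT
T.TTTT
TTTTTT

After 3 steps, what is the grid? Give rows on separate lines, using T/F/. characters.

Step 1: 2 trees catch fire, 1 burn out
  TTTTTT
  .TTTTT
  .FTTTT
  F.TTTT
  TTTTTT
Step 2: 3 trees catch fire, 2 burn out
  TTTTTT
  .FTTTT
  ..FTTT
  ..TTTT
  FTTTTT
Step 3: 5 trees catch fire, 3 burn out
  TFTTTT
  ..FTTT
  ...FTT
  ..FTTT
  .FTTTT

TFTTTT
..FTTT
...FTT
..FTTT
.FTTTT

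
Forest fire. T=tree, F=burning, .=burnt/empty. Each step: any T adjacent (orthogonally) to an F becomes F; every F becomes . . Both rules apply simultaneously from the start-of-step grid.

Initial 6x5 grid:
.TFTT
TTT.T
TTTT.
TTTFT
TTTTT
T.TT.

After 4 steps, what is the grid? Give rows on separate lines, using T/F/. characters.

Step 1: 7 trees catch fire, 2 burn out
  .F.FT
  TTF.T
  TTTF.
  TTF.F
  TTTFT
  T.TT.
Step 2: 7 trees catch fire, 7 burn out
  ....F
  TF..T
  TTF..
  TF...
  TTF.F
  T.TF.
Step 3: 6 trees catch fire, 7 burn out
  .....
  F...F
  TF...
  F....
  TF...
  T.F..
Step 4: 2 trees catch fire, 6 burn out
  .....
  .....
  F....
  .....
  F....
  T....

.....
.....
F....
.....
F....
T....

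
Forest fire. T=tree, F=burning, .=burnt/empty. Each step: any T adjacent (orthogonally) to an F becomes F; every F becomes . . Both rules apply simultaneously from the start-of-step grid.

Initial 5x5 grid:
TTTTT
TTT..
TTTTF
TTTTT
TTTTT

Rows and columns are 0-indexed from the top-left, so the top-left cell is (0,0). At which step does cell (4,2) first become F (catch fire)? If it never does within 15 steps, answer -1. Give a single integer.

Step 1: cell (4,2)='T' (+2 fires, +1 burnt)
Step 2: cell (4,2)='T' (+3 fires, +2 burnt)
Step 3: cell (4,2)='T' (+4 fires, +3 burnt)
Step 4: cell (4,2)='F' (+5 fires, +4 burnt)
  -> target ignites at step 4
Step 5: cell (4,2)='.' (+5 fires, +5 burnt)
Step 6: cell (4,2)='.' (+3 fires, +5 burnt)
Step 7: cell (4,2)='.' (+0 fires, +3 burnt)
  fire out at step 7

4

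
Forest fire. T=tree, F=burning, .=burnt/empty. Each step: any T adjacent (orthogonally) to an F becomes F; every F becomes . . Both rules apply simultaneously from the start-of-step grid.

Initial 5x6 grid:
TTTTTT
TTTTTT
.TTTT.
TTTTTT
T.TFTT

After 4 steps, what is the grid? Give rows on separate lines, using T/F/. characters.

Step 1: 3 trees catch fire, 1 burn out
  TTTTTT
  TTTTTT
  .TTTT.
  TTTFTT
  T.F.FT
Step 2: 4 trees catch fire, 3 burn out
  TTTTTT
  TTTTTT
  .TTFT.
  TTF.FT
  T....F
Step 3: 5 trees catch fire, 4 burn out
  TTTTTT
  TTTFTT
  .TF.F.
  TF...F
  T.....
Step 4: 5 trees catch fire, 5 burn out
  TTTFTT
  TTF.FT
  .F....
  F.....
  T.....

TTTFTT
TTF.FT
.F....
F.....
T.....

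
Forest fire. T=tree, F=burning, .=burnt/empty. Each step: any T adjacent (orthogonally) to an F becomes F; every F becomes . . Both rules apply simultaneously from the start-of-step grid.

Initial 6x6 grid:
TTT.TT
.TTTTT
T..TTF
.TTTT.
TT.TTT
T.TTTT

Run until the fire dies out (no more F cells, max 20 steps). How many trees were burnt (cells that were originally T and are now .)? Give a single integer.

Step 1: +2 fires, +1 burnt (F count now 2)
Step 2: +4 fires, +2 burnt (F count now 4)
Step 3: +4 fires, +4 burnt (F count now 4)
Step 4: +5 fires, +4 burnt (F count now 5)
Step 5: +5 fires, +5 burnt (F count now 5)
Step 6: +3 fires, +5 burnt (F count now 3)
Step 7: +2 fires, +3 burnt (F count now 2)
Step 8: +1 fires, +2 burnt (F count now 1)
Step 9: +0 fires, +1 burnt (F count now 0)
Fire out after step 9
Initially T: 27, now '.': 35
Total burnt (originally-T cells now '.'): 26

Answer: 26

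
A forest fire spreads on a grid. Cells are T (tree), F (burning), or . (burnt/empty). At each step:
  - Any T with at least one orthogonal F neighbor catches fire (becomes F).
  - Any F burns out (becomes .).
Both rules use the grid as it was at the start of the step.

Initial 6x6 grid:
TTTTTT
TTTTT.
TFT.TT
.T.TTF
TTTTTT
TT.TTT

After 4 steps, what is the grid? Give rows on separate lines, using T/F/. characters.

Step 1: 7 trees catch fire, 2 burn out
  TTTTTT
  TFTTT.
  F.F.TF
  .F.TF.
  TTTTTF
  TT.TTT
Step 2: 8 trees catch fire, 7 burn out
  TFTTTT
  F.FTT.
  ....F.
  ...F..
  TFTTF.
  TT.TTF
Step 3: 9 trees catch fire, 8 burn out
  F.FTTT
  ...FF.
  ......
  ......
  F.FF..
  TF.TF.
Step 4: 4 trees catch fire, 9 burn out
  ...FFT
  ......
  ......
  ......
  ......
  F..F..

...FFT
......
......
......
......
F..F..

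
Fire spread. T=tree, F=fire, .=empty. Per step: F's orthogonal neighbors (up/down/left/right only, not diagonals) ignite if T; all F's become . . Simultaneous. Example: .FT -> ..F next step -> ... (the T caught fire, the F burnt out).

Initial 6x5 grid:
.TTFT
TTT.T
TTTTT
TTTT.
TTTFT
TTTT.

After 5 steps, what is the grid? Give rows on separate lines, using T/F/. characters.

Step 1: 6 trees catch fire, 2 burn out
  .TF.F
  TTT.T
  TTTTT
  TTTF.
  TTF.F
  TTTF.
Step 2: 7 trees catch fire, 6 burn out
  .F...
  TTF.F
  TTTFT
  TTF..
  TF...
  TTF..
Step 3: 6 trees catch fire, 7 burn out
  .....
  TF...
  TTF.F
  TF...
  F....
  TF...
Step 4: 4 trees catch fire, 6 burn out
  .....
  F....
  TF...
  F....
  .....
  F....
Step 5: 1 trees catch fire, 4 burn out
  .....
  .....
  F....
  .....
  .....
  .....

.....
.....
F....
.....
.....
.....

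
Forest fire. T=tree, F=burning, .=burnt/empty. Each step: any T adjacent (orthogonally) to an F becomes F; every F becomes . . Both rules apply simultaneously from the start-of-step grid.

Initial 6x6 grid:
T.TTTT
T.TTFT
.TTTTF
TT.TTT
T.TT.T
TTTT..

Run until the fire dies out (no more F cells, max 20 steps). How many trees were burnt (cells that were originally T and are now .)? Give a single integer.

Answer: 24

Derivation:
Step 1: +5 fires, +2 burnt (F count now 5)
Step 2: +6 fires, +5 burnt (F count now 6)
Step 3: +3 fires, +6 burnt (F count now 3)
Step 4: +2 fires, +3 burnt (F count now 2)
Step 5: +3 fires, +2 burnt (F count now 3)
Step 6: +2 fires, +3 burnt (F count now 2)
Step 7: +2 fires, +2 burnt (F count now 2)
Step 8: +1 fires, +2 burnt (F count now 1)
Step 9: +0 fires, +1 burnt (F count now 0)
Fire out after step 9
Initially T: 26, now '.': 34
Total burnt (originally-T cells now '.'): 24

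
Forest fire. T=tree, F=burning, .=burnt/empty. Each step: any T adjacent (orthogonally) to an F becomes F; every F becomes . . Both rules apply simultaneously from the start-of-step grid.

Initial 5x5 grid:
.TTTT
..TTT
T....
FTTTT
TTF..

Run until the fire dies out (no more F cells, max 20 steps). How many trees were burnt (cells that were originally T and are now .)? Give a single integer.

Step 1: +5 fires, +2 burnt (F count now 5)
Step 2: +1 fires, +5 burnt (F count now 1)
Step 3: +1 fires, +1 burnt (F count now 1)
Step 4: +0 fires, +1 burnt (F count now 0)
Fire out after step 4
Initially T: 14, now '.': 18
Total burnt (originally-T cells now '.'): 7

Answer: 7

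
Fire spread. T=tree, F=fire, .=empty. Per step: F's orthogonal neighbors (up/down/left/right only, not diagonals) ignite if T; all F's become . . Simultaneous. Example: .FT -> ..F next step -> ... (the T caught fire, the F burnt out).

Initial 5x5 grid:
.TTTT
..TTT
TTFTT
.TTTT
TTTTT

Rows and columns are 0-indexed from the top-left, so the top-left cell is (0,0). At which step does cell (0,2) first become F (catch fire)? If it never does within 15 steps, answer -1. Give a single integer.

Step 1: cell (0,2)='T' (+4 fires, +1 burnt)
Step 2: cell (0,2)='F' (+7 fires, +4 burnt)
  -> target ignites at step 2
Step 3: cell (0,2)='.' (+6 fires, +7 burnt)
Step 4: cell (0,2)='.' (+3 fires, +6 burnt)
Step 5: cell (0,2)='.' (+0 fires, +3 burnt)
  fire out at step 5

2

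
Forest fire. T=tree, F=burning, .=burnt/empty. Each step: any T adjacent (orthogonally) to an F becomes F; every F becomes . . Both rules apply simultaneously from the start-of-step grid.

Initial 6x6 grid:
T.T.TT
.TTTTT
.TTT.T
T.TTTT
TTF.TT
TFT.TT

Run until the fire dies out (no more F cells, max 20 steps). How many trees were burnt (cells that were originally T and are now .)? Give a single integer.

Answer: 25

Derivation:
Step 1: +4 fires, +2 burnt (F count now 4)
Step 2: +3 fires, +4 burnt (F count now 3)
Step 3: +5 fires, +3 burnt (F count now 5)
Step 4: +5 fires, +5 burnt (F count now 5)
Step 5: +4 fires, +5 burnt (F count now 4)
Step 6: +3 fires, +4 burnt (F count now 3)
Step 7: +1 fires, +3 burnt (F count now 1)
Step 8: +0 fires, +1 burnt (F count now 0)
Fire out after step 8
Initially T: 26, now '.': 35
Total burnt (originally-T cells now '.'): 25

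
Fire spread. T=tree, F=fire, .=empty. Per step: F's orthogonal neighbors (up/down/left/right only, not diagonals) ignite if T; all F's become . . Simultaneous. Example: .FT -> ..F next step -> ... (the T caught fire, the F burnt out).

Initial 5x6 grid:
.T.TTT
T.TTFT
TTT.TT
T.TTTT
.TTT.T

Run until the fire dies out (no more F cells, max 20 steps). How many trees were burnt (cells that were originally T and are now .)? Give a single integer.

Step 1: +4 fires, +1 burnt (F count now 4)
Step 2: +5 fires, +4 burnt (F count now 5)
Step 3: +3 fires, +5 burnt (F count now 3)
Step 4: +4 fires, +3 burnt (F count now 4)
Step 5: +2 fires, +4 burnt (F count now 2)
Step 6: +3 fires, +2 burnt (F count now 3)
Step 7: +0 fires, +3 burnt (F count now 0)
Fire out after step 7
Initially T: 22, now '.': 29
Total burnt (originally-T cells now '.'): 21

Answer: 21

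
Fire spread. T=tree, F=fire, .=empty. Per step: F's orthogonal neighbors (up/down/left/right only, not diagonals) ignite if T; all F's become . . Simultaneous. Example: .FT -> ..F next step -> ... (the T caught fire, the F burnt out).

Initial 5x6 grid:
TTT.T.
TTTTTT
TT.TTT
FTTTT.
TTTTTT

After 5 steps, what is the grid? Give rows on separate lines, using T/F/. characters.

Step 1: 3 trees catch fire, 1 burn out
  TTT.T.
  TTTTTT
  FT.TTT
  .FTTT.
  FTTTTT
Step 2: 4 trees catch fire, 3 burn out
  TTT.T.
  FTTTTT
  .F.TTT
  ..FTT.
  .FTTTT
Step 3: 4 trees catch fire, 4 burn out
  FTT.T.
  .FTTTT
  ...TTT
  ...FT.
  ..FTTT
Step 4: 5 trees catch fire, 4 burn out
  .FT.T.
  ..FTTT
  ...FTT
  ....F.
  ...FTT
Step 5: 4 trees catch fire, 5 burn out
  ..F.T.
  ...FTT
  ....FT
  ......
  ....FT

..F.T.
...FTT
....FT
......
....FT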